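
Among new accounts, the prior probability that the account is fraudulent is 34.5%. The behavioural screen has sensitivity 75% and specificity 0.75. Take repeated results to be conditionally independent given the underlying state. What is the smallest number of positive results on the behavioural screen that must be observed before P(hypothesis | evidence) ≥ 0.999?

Prior odds: 0.345 ÷ 0.655 = 69/131.
False-positive rate = 1 − 0.75 = 0.25; likelihood ratio of a positive = 0.75/0.25 = 3.
Target odds: 0.999 ÷ 0.001 = 999.
Require 3ⁿ ≥ 999 ÷ (69/131) = 43623/23.
3⁶ = 729 falls short of 43623/23 but 3⁷ = 2187 reaches it, so n = 7.

7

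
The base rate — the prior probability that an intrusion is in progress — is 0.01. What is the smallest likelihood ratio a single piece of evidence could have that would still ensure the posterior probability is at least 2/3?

Prior odds = 0.01/0.99 = 1/99.
Target odds = (2/3)/(1/3) = 2.
Required Bayes factor = 2 ÷ (1/99) = 198.

198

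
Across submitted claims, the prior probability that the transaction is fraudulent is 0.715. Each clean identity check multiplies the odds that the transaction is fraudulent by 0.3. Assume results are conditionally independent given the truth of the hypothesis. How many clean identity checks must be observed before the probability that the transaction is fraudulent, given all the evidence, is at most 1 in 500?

Prior odds = 0.715/0.285 = 143/57.
Likelihood ratio per clean identity check = 0.3.
Target odds: 0.002 ÷ 0.998 = 1/499.
Require 0.3ⁿ ≤ 1/499 ÷ (143/57) = 57/71357.
0.3⁵ = 243/100000 is still above 57/71357 but 0.3⁶ = 729/1000000 is at or below it, so n = 6.

6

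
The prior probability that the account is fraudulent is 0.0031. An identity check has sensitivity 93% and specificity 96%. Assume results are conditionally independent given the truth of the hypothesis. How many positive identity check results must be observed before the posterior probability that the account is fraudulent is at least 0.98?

4

Prior odds: 0.0031 ÷ 0.9969 = 31/9969.
False-positive rate = 1 − 0.96 = 0.04; likelihood ratio of a positive = 0.93/0.04 = 23.25.
Target posterior odds = 0.98/0.02 = 49.
Need (31/9969) × 23.25ⁿ ≥ 49, i.e. 23.25ⁿ ≥ 488481/31.
23.25³ = 804357/64 falls short of 488481/31 but 23.25⁴ = 74805201/256 reaches it, so n = 4.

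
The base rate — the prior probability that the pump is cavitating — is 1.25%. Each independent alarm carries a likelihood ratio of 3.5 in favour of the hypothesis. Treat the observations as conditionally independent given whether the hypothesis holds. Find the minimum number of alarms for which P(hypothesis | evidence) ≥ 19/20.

6

Prior odds = 0.0125/0.9875 = 1/79.
Likelihood ratio per alarm = 3.5.
Target posterior odds = 0.95/0.05 = 19.
Need (1/79) × 3.5ⁿ ≥ 19, i.e. 3.5ⁿ ≥ 1501.
3.5⁵ = 525.21875 falls short of 1501 but 3.5⁶ = 1838.265625 reaches it, so n = 6.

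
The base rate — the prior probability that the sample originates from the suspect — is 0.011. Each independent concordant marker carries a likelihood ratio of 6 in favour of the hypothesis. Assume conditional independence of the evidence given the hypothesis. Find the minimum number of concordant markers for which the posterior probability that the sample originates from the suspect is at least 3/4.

Prior odds: 0.011 ÷ 0.989 = 11/989.
Likelihood ratio per concordant marker = 6.
Target posterior odds = 0.75/0.25 = 3.
Need (11/989) × 6ⁿ ≥ 3, i.e. 6ⁿ ≥ 2967/11.
6³ = 216 falls short of 2967/11 but 6⁴ = 1296 reaches it, so n = 4.

4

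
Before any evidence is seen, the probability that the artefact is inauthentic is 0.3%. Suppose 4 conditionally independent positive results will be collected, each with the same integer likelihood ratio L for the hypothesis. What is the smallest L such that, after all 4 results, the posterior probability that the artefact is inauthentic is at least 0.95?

9

Prior odds = 0.003/0.997 = 3/997.
Target odds = 0.95/0.05 = 19.
Need L⁴ ≥ 19 ÷ (3/997) = 18943/3.
8⁴ = 4096 < 18943/3 ≤ 6561 = 9⁴, so L = 9.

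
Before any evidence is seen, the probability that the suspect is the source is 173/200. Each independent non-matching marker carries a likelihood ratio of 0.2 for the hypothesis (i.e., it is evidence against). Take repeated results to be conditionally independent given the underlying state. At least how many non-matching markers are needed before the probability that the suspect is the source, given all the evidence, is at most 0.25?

2

Prior odds = 0.865/0.135 = 173/27.
Likelihood ratio per non-matching marker = 0.2.
Target odds: 0.25 ÷ 0.75 = 1/3.
Require 0.2ⁿ ≤ 1/3 ÷ (173/27) = 9/173.
0.2¹ = 0.2 is still above 9/173 but 0.2² = 0.04 is at or below it, so n = 2.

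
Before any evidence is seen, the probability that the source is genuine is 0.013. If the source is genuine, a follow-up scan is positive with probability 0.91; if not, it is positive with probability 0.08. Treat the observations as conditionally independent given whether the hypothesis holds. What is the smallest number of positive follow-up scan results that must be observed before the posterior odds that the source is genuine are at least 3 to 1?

Prior odds = 0.013/0.987 = 13/987.
Likelihood ratio of a positive = 0.91/0.08 = 11.375.
Target odds = 3.
Need (13/987) × 11.375ⁿ ≥ 3, i.e. 11.375ⁿ ≥ 2961/13.
11.375² = 129.390625 falls short of 2961/13 but 11.375³ = 753571/512 reaches it, so n = 3.

3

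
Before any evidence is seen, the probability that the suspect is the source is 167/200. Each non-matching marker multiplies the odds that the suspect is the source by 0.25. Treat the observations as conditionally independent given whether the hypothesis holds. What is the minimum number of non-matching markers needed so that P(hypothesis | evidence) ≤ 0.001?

Prior odds = 0.835/0.165 = 167/33.
Likelihood ratio per non-matching marker = 0.25.
Target odds: 0.001 ÷ 0.999 = 1/999.
Require 0.25ⁿ ≤ 1/999 ÷ (167/33) = 11/55611.
0.25⁶ = 1/4096 is still above 11/55611 but 0.25⁷ = 1/16384 is at or below it, so n = 7.

7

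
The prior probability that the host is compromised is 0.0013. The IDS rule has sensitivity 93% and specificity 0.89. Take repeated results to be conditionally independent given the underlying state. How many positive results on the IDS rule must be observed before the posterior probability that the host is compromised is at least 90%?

5

Prior odds = 0.0013/0.9987 = 13/9987.
False-positive rate = 1 − 0.89 = 0.11; likelihood ratio of a positive = 0.93/0.11 = 93/11.
Target odds: 0.9 ÷ 0.1 = 9.
Require (93/11)ⁿ ≥ 9 ÷ (13/9987) = 89883/13.
(93/11)⁴ = 74805201/14641 falls short of 89883/13 but (93/11)⁵ ≈43196.8 reaches it, so n = 5.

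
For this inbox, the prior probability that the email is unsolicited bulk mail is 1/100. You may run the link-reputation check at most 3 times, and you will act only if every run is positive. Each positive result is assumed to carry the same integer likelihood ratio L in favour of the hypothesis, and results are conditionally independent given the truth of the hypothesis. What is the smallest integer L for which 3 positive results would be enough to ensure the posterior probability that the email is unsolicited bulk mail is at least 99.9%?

47

Prior odds = 0.01/0.99 = 1/99.
Target odds = 0.999/0.001 = 999.
Need L³ ≥ 999 ÷ (1/99) = 98901.
46³ = 97336 < 98901 ≤ 103823 = 47³, so L = 47.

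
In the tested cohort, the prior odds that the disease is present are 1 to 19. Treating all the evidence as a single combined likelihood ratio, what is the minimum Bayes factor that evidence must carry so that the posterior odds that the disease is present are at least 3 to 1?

57

Prior odds = 1/19.
Target odds = 3.
Required Bayes factor = 3 ÷ (1/19) = 57.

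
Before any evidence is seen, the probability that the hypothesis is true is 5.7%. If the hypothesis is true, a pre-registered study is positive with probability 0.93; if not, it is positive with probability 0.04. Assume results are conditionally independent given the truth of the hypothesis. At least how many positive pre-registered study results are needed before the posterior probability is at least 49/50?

3

Prior odds: 0.057 ÷ 0.943 = 57/943.
Likelihood ratio of a positive = 0.93/0.04 = 23.25.
Target posterior odds = 0.98/0.02 = 49.
Require 23.25ⁿ ≥ 49 ÷ (57/943) = 46207/57.
23.25² = 540.5625 falls short of 46207/57 but 23.25³ = 804357/64 reaches it, so n = 3.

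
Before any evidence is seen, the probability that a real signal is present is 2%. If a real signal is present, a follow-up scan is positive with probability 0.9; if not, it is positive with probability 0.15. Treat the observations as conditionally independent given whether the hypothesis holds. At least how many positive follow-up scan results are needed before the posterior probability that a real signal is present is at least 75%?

3

Prior odds: 0.02 ÷ 0.98 = 1/49.
Likelihood ratio of a positive = 0.9/0.15 = 6.
Target odds: 0.75 ÷ 0.25 = 3.
Need (1/49) × 6ⁿ ≥ 3, i.e. 6ⁿ ≥ 147.
6² = 36 falls short of 147 but 6³ = 216 reaches it, so n = 3.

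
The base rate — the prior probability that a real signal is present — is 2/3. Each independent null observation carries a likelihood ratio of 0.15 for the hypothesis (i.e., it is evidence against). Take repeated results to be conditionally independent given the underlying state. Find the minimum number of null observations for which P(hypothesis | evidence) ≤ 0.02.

3

Prior odds = (2/3)/(1/3) = 2.
Likelihood ratio per null observation = 0.15.
Target posterior odds = 0.02/0.98 = 1/49.
Need 2 × 0.15ⁿ ≤ 1/49, i.e. 0.15ⁿ ≤ 1/98.
0.15² = 0.0225 is still above 1/98 but 0.15³ = 0.003375 is at or below it, so n = 3.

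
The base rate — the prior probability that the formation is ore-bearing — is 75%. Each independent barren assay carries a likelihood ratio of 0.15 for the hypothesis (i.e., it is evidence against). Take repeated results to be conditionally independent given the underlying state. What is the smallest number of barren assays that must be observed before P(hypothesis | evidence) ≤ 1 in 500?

Prior odds = 0.75/0.25 = 3.
Likelihood ratio per barren assay = 0.15.
Target posterior odds = 0.002/0.998 = 1/499.
Need 3 × 0.15ⁿ ≤ 1/499, i.e. 0.15ⁿ ≤ 1/1497.
0.15³ = 0.003375 is still above 1/1497 but 0.15⁴ = 81/160000 is at or below it, so n = 4.

4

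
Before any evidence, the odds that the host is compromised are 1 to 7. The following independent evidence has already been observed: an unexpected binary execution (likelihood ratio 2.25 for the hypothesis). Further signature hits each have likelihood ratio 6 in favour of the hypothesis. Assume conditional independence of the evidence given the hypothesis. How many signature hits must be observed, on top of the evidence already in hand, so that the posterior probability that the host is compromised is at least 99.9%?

5

Prior odds = 1/7.
Bayes factor of the evidence already in hand = 2.25.
Odds after that evidence = (1/7) × 2.25 = 9/28.
Target odds = 0.999/0.001 = 999.
Need 6ⁿ ≥ 999 ÷ (9/28) = 3108.
6⁴ = 1296 falls short of 3108 but 6⁵ = 7776 reaches it, so n = 5.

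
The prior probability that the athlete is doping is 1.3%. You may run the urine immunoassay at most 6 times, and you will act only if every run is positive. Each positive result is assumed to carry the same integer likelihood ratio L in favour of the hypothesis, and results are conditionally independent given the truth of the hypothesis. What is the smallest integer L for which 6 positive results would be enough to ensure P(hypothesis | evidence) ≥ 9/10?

Prior odds = 0.013/0.987 = 13/987.
Target odds = 0.9/0.1 = 9.
Need L⁶ ≥ 9 ÷ (13/987) = 8883/13.
2⁶ = 64 < 8883/13 ≤ 729 = 3⁶, so L = 3.

3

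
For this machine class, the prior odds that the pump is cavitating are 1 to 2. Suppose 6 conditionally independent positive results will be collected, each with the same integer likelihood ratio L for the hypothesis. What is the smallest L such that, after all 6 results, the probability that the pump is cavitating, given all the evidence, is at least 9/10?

Prior odds = 0.5.
Target odds = 0.9/0.1 = 9.
Need L⁶ ≥ 9 ÷ 0.5 = 18.
1⁶ = 1 < 18 ≤ 64 = 2⁶, so L = 2.

2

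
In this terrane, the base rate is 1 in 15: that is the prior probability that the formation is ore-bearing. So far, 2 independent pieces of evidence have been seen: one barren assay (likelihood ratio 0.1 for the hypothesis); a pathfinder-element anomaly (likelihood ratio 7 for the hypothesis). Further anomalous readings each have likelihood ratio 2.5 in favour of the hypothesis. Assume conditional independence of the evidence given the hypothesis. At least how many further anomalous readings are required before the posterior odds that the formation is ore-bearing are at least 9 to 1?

Prior odds = (1/15)/(14/15) = 1/14.
Combined Bayes factor of the evidence already in hand = 0.1 × 7 = 0.7.
Odds after that evidence = (1/14) × 0.7 = 0.05.
Target odds = 9.
Need 2.5ⁿ ≥ 9 ÷ 0.05 = 180.
2.5⁵ = 97.65625 falls short of 180 but 2.5⁶ = 244.140625 reaches it, so n = 6.

6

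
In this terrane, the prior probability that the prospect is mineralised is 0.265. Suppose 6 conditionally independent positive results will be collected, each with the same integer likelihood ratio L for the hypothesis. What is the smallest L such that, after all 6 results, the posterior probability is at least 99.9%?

Prior odds = 0.265/0.735 = 53/147.
Target odds = 0.999/0.001 = 999.
Need L⁶ ≥ 999 ÷ (53/147) = 146853/53.
3⁶ = 729 < 146853/53 ≤ 4096 = 4⁶, so L = 4.

4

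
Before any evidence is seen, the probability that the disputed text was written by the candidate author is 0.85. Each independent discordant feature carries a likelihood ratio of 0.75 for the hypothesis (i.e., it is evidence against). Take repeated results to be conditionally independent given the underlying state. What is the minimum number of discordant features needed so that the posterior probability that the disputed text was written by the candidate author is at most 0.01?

23

Prior odds = 0.85/0.15 = 17/3.
Likelihood ratio per discordant feature = 0.75.
Target odds: 0.01 ÷ 0.99 = 1/99.
Need (17/3) × 0.75ⁿ ≤ 1/99, i.e. 0.75ⁿ ≤ 1/561.
0.75²² ≈0.00178381 is still above 1/561 but 0.75²³ ≈0.00133786 is at or below it, so n = 23.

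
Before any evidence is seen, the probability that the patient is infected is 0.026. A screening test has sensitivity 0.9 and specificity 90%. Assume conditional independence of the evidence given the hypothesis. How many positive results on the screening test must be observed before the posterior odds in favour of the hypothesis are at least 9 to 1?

Prior odds = 0.026/0.974 = 13/487.
False-positive rate = 1 − 0.9 = 0.1; likelihood ratio of a positive = 0.9/0.1 = 9.
Target odds = 9.
Need (13/487) × 9ⁿ ≥ 9, i.e. 9ⁿ ≥ 4383/13.
9² = 81 falls short of 4383/13 but 9³ = 729 reaches it, so n = 3.

3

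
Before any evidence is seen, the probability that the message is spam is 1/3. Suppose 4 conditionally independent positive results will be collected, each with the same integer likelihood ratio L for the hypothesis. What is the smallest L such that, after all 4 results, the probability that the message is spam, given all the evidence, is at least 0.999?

Prior odds = (1/3)/(2/3) = 0.5.
Target odds = 0.999/0.001 = 999.
Need L⁴ ≥ 999 ÷ 0.5 = 1998.
6⁴ = 1296 < 1998 ≤ 2401 = 7⁴, so L = 7.

7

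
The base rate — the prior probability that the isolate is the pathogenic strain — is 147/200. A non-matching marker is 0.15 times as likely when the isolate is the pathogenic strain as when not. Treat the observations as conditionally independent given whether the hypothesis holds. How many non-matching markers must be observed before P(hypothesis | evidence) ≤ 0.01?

3

Prior odds: 0.735 ÷ 0.265 = 147/53.
Likelihood ratio per non-matching marker = 0.15.
Target odds: 0.01 ÷ 0.99 = 1/99.
Need (147/53) × 0.15ⁿ ≤ 1/99, i.e. 0.15ⁿ ≤ 53/14553.
0.15² = 0.0225 is still above 53/14553 but 0.15³ = 0.003375 is at or below it, so n = 3.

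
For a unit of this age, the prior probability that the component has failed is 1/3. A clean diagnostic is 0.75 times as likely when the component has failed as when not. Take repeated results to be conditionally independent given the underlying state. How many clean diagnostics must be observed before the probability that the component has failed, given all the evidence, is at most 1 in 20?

Prior odds = (1/3)/(2/3) = 0.5.
Likelihood ratio per clean diagnostic = 0.75.
Target odds: 0.05 ÷ 0.95 = 1/19.
Need 0.5 × 0.75ⁿ ≤ 1/19, i.e. 0.75ⁿ ≤ 2/19.
0.75⁷ = 2187/16384 is still above 2/19 but 0.75⁸ = 6561/65536 is at or below it, so n = 8.

8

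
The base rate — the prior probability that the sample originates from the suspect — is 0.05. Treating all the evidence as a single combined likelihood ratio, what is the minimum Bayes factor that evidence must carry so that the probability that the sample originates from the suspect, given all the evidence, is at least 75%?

Prior odds = 0.05/0.95 = 1/19.
Target odds = 0.75/0.25 = 3.
Required Bayes factor = 3 ÷ (1/19) = 57.

57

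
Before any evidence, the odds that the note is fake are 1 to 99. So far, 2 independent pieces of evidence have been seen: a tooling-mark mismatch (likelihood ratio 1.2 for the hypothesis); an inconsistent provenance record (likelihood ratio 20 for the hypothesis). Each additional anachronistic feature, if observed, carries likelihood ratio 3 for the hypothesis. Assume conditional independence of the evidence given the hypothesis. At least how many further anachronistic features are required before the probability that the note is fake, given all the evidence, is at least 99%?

Prior odds = 1/99.
Combined Bayes factor of the evidence already in hand = 1.2 × 20 = 24.
Odds after that evidence = (1/99) × 24 = 8/33.
Target odds = 0.99/0.01 = 99.
Need 3ⁿ ≥ 99 ÷ (8/33) = 408.375.
3⁵ = 243 falls short of 408.375 but 3⁶ = 729 reaches it, so n = 6.

6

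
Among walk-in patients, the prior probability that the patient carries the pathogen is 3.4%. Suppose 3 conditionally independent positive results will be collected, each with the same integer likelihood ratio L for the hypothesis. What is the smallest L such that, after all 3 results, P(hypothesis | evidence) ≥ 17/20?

Prior odds = 0.034/0.966 = 17/483.
Target odds = 0.85/0.15 = 17/3.
Need L³ ≥ 17/3 ÷ (17/483) = 161.
5³ = 125 < 161 ≤ 216 = 6³, so L = 6.

6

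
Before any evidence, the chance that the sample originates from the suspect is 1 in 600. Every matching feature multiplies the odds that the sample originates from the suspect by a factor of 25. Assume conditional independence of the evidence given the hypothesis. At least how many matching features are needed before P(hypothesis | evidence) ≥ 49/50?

Prior odds: (1/600) ÷ (599/600) = 1/599.
Likelihood ratio per matching feature = 25.
Target posterior odds = 0.98/0.02 = 49.
Need (1/599) × 25ⁿ ≥ 49, i.e. 25ⁿ ≥ 29351.
25³ = 15625 falls short of 29351 but 25⁴ = 390625 reaches it, so n = 4.

4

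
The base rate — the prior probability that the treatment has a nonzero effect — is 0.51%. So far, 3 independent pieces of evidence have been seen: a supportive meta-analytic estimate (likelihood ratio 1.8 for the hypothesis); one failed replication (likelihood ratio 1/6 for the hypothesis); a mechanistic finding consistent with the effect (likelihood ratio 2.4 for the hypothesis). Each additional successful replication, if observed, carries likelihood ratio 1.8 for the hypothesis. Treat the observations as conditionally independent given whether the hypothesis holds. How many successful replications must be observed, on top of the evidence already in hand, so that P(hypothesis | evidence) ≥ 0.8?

Prior odds = 0.0051/0.9949 = 51/9949.
Combined Bayes factor of the evidence already in hand = 1.8 × (1/6) × 2.4 = 0.72.
Odds after that evidence = (51/9949) × 0.72 = 918/248725.
Target odds = 0.8/0.2 = 4.
Need 1.8ⁿ ≥ 4 ÷ (918/248725) = 497450/459.
1.8¹¹ ≈642.684 falls short of 497450/459 but 1.8¹² ≈1156.83 reaches it, so n = 12.

12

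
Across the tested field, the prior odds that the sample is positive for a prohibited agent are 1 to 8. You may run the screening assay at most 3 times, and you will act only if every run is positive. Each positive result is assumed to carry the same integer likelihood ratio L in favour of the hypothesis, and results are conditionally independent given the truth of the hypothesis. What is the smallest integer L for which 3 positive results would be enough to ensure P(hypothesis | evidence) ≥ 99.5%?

12

Prior odds = 0.125.
Target odds = 0.995/0.005 = 199.
Need L³ ≥ 199 ÷ 0.125 = 1592.
11³ = 1331 < 1592 ≤ 1728 = 12³, so L = 12.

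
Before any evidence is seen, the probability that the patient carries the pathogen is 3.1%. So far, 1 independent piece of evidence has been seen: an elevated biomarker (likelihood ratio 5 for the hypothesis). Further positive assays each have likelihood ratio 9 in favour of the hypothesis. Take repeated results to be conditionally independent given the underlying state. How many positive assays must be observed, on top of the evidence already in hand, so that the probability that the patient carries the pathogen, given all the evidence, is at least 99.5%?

4

Prior odds = 0.031/0.969 = 31/969.
Bayes factor of the evidence already in hand = 5.
Odds after that evidence = (31/969) × 5 = 155/969.
Target odds = 0.995/0.005 = 199.
Need 9ⁿ ≥ 199 ÷ (155/969) = 192831/155.
9³ = 729 falls short of 192831/155 but 9⁴ = 6561 reaches it, so n = 4.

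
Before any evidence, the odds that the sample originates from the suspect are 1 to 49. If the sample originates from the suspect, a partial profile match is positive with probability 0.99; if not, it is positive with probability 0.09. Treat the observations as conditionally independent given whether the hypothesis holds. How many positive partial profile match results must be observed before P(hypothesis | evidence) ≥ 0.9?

Prior odds = 1/49.
Likelihood ratio of a positive = 0.99/0.09 = 11.
Target odds: 0.9 ÷ 0.1 = 9.
Require 11ⁿ ≥ 9 ÷ (1/49) = 441.
11² = 121 falls short of 441 but 11³ = 1331 reaches it, so n = 3.

3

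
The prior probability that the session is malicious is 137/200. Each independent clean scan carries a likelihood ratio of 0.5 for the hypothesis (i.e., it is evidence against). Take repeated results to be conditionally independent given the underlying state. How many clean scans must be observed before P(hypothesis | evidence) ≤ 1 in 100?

Prior odds: 0.685 ÷ 0.315 = 137/63.
Likelihood ratio per clean scan = 0.5.
Target posterior odds = 0.01/0.99 = 1/99.
Need (137/63) × 0.5ⁿ ≤ 1/99, i.e. 0.5ⁿ ≤ 7/1507.
0.5⁷ = 0.0078125 is still above 7/1507 but 0.5⁸ = 0.00390625 is at or below it, so n = 8.

8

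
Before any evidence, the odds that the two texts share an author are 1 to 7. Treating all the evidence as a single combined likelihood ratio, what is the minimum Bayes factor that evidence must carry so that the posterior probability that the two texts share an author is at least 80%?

28

Prior odds = 1/7.
Target odds = 0.8/0.2 = 4.
Required Bayes factor = 4 ÷ (1/7) = 28.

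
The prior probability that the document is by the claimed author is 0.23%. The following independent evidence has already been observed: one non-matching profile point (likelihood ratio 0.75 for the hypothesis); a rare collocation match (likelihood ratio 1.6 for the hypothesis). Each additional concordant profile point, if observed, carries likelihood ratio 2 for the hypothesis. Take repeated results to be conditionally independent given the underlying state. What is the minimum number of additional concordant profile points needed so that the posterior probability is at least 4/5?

Prior odds = 0.0023/0.9977 = 23/9977.
Combined Bayes factor of the evidence already in hand = 0.75 × 1.6 = 1.2.
Odds after that evidence = (23/9977) × 1.2 = 138/49885.
Target odds = 0.8/0.2 = 4.
Need 2ⁿ ≥ 4 ÷ (138/49885) = 99770/69.
2¹⁰ = 1024 falls short of 99770/69 but 2¹¹ = 2048 reaches it, so n = 11.

11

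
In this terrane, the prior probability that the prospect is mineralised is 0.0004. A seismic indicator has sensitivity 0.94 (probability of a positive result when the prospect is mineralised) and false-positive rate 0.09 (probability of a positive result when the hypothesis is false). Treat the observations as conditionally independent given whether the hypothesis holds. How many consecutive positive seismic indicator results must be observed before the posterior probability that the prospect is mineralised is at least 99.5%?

6

Prior odds: 0.0004 ÷ 0.9996 = 1/2499.
Likelihood ratio of a positive result = 0.94/0.09 = 94/9.
Target odds: 0.995 ÷ 0.005 = 199.
Need (1/2499) × (94/9)ⁿ ≥ 199, i.e. (94/9)ⁿ ≥ 497301.
(94/9)⁵ ≈124287 falls short of 497301 but (94/9)⁶ ≈1.29811e+06 reaches it, so n = 6.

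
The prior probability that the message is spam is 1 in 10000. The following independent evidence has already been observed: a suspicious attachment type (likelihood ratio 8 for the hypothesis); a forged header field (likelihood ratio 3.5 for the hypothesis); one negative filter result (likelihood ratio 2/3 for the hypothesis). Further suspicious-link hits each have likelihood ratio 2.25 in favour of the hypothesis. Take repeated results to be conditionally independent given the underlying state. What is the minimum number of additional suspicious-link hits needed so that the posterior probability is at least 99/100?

Prior odds = 0.0001/0.9999 = 1/9999.
Combined Bayes factor of the evidence already in hand = 8 × 3.5 × (2/3) = 56/3.
Odds after that evidence = (1/9999) × 56/3 = 56/29997.
Target odds = 0.99/0.01 = 99.
Need 2.25ⁿ ≥ 99 ÷ (56/29997) = 2969703/56.
2.25¹³ ≈37876.8 falls short of 2969703/56 but 2.25¹⁴ ≈85222.7 reaches it, so n = 14.

14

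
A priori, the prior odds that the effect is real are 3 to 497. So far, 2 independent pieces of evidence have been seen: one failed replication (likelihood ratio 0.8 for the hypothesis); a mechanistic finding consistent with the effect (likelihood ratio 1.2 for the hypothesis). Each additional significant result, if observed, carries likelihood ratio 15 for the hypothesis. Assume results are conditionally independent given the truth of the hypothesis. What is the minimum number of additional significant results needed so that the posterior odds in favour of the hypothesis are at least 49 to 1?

Prior odds = 3/497.
Combined Bayes factor of the evidence already in hand = 0.8 × 1.2 = 0.96.
Odds after that evidence = (3/497) × 0.96 = 72/12425.
Target odds = 49.
Need 15ⁿ ≥ 49 ÷ (72/12425) = 608825/72.
15³ = 3375 falls short of 608825/72 but 15⁴ = 50625 reaches it, so n = 4.

4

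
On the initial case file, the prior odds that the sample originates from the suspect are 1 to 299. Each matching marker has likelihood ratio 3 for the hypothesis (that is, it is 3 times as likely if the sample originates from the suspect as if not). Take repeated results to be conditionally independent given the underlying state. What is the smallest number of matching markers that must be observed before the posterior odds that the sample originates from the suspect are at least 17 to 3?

Prior odds = 1/299.
Likelihood ratio per matching marker = 3.
Target odds = 17/3.
Need (1/299) × 3ⁿ ≥ 17/3, i.e. 3ⁿ ≥ 5083/3.
3⁶ = 729 falls short of 5083/3 but 3⁷ = 2187 reaches it, so n = 7.

7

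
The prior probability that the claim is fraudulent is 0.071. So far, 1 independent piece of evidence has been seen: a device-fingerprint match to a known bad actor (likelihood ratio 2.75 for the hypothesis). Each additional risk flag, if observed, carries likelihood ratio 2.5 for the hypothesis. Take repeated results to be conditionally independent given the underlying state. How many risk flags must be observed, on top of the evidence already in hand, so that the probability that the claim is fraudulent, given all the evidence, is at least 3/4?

Prior odds = 0.071/0.929 = 71/929.
Bayes factor of the evidence already in hand = 2.75.
Odds after that evidence = (71/929) × 2.75 = 781/3716.
Target odds = 0.75/0.25 = 3.
Need 2.5ⁿ ≥ 3 ÷ (781/3716) = 11148/781.
2.5² = 6.25 falls short of 11148/781 but 2.5³ = 15.625 reaches it, so n = 3.

3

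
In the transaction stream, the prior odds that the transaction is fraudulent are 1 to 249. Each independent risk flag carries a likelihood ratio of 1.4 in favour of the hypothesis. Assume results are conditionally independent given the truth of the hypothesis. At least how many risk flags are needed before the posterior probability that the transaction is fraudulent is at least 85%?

22

Prior odds = 1/249.
Likelihood ratio per risk flag = 1.4.
Target odds: 0.85 ÷ 0.15 = 17/3.
Need (1/249) × 1.4ⁿ ≥ 17/3, i.e. 1.4ⁿ ≥ 1411.
1.4²¹ ≈1171.36 falls short of 1411 but 1.4²² ≈1639.9 reaches it, so n = 22.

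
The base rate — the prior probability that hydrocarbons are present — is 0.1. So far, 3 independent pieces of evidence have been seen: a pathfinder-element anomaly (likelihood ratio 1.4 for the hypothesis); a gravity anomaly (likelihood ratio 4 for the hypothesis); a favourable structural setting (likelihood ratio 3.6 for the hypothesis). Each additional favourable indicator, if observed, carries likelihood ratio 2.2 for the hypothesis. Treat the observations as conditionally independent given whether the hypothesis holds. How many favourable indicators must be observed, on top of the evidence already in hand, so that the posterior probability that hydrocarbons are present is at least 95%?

Prior odds = 0.1/0.9 = 1/9.
Combined Bayes factor of the evidence already in hand = 1.4 × 4 × 3.6 = 20.16.
Odds after that evidence = (1/9) × 20.16 = 2.24.
Target odds = 0.95/0.05 = 19.
Need 2.2ⁿ ≥ 19 ÷ 2.24 = 475/56.
2.2² = 4.84 falls short of 475/56 but 2.2³ = 10.648 reaches it, so n = 3.

3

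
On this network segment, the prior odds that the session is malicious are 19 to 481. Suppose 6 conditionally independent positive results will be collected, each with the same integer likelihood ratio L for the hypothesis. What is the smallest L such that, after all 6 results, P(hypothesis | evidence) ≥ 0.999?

6

Prior odds = 19/481.
Target odds = 0.999/0.001 = 999.
Need L⁶ ≥ 999 ÷ (19/481) = 480519/19.
5⁶ = 15625 < 480519/19 ≤ 46656 = 6⁶, so L = 6.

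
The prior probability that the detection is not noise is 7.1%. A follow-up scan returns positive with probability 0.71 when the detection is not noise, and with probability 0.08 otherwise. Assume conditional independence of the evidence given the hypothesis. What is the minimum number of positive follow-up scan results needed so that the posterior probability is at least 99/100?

4

Prior odds: 0.071 ÷ 0.929 = 71/929.
Likelihood ratio of a positive result = 0.71/0.08 = 8.875.
Target odds: 0.99 ÷ 0.01 = 99.
Require 8.875ⁿ ≥ 99 ÷ (71/929) = 91971/71.
8.875³ = 357911/512 falls short of 91971/71 but 8.875⁴ = 25411681/4096 reaches it, so n = 4.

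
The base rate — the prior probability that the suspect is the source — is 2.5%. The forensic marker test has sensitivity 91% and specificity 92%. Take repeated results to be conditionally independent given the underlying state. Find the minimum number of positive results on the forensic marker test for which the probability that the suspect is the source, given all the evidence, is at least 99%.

Prior odds = 0.025/0.975 = 1/39.
False-positive rate = 1 − 0.92 = 0.08; likelihood ratio of a positive = 0.91/0.08 = 11.375.
Target posterior odds = 0.99/0.01 = 99.
Require 11.375ⁿ ≥ 99 ÷ (1/39) = 3861.
11.375³ = 753571/512 falls short of 3861 but 11.375⁴ = 68574961/4096 reaches it, so n = 4.

4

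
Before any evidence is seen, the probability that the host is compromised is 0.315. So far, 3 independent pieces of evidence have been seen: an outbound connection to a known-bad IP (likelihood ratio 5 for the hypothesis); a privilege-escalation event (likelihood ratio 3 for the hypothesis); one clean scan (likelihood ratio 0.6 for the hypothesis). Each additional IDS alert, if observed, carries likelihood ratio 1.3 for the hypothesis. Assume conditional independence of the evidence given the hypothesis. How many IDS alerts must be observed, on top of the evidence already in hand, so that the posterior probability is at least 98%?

Prior odds = 0.315/0.685 = 63/137.
Combined Bayes factor of the evidence already in hand = 5 × 3 × 0.6 = 9.
Odds after that evidence = (63/137) × 9 = 567/137.
Target odds = 0.98/0.02 = 49.
Need 1.3ⁿ ≥ 49 ÷ (567/137) = 959/81.
1.3⁹ ≈10.6045 falls short of 959/81 but 1.3¹⁰ ≈13.7858 reaches it, so n = 10.

10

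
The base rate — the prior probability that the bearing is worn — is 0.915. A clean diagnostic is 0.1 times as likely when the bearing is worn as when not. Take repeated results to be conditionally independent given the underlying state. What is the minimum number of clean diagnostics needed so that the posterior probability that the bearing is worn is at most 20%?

Prior odds: 0.915 ÷ 0.085 = 183/17.
Likelihood ratio per clean diagnostic = 0.1.
Target posterior odds = 0.2/0.8 = 0.25.
Need (183/17) × 0.1ⁿ ≤ 0.25, i.e. 0.1ⁿ ≤ 17/732.
0.1¹ = 0.1 is still above 17/732 but 0.1² = 0.01 is at or below it, so n = 2.

2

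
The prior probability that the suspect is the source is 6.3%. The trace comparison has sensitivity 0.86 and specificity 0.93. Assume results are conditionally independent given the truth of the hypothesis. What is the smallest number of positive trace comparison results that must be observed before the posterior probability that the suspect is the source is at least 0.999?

4

Prior odds: 0.063 ÷ 0.937 = 63/937.
False-positive rate = 1 − 0.93 = 0.07; likelihood ratio of a positive = 0.86/0.07 = 86/7.
Target posterior odds = 0.999/0.001 = 999.
Require (86/7)ⁿ ≥ 999 ÷ (63/937) = 104007/7.
(86/7)³ = 636056/343 falls short of 104007/7 but (86/7)⁴ = 54700816/2401 reaches it, so n = 4.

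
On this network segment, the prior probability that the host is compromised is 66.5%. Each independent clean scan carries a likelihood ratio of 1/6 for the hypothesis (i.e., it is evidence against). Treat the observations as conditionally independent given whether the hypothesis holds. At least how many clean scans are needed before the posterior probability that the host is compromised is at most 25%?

1

Prior odds: 0.665 ÷ 0.335 = 133/67.
Likelihood ratio per clean scan = 1/6.
Target posterior odds = 0.25/0.75 = 1/3.
Require (1/6)ⁿ ≤ 1/3 ÷ (133/67) = 67/399.
(1/6)¹ = 1/6, which is already at or below the required 67/399; so n = 1.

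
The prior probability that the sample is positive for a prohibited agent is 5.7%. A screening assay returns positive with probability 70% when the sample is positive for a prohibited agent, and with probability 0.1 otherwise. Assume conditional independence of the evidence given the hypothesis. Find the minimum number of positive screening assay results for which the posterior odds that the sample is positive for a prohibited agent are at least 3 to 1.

3

Prior odds: 0.057 ÷ 0.943 = 57/943.
Likelihood ratio of a positive result = 0.7/0.1 = 7.
Target odds = 3.
Require 7ⁿ ≥ 3 ÷ (57/943) = 943/19.
7² = 49 falls short of 943/19 but 7³ = 343 reaches it, so n = 3.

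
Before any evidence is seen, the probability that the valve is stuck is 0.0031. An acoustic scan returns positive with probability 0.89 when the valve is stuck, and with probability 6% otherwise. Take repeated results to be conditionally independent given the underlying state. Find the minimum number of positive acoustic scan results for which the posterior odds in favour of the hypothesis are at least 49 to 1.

Prior odds = 0.0031/0.9969 = 31/9969.
Likelihood ratio of a positive result = 0.89/0.06 = 89/6.
Target odds = 49.
Need (31/9969) × (89/6)ⁿ ≥ 49, i.e. (89/6)ⁿ ≥ 488481/31.
(89/6)³ = 704969/216 falls short of 488481/31 but (89/6)⁴ = 62742241/1296 reaches it, so n = 4.

4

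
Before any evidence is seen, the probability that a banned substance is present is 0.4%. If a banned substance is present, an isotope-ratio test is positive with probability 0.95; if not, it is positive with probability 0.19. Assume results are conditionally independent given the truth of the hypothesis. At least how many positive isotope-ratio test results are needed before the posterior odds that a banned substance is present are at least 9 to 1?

Prior odds: 0.004 ÷ 0.996 = 1/249.
Likelihood ratio of a positive = 0.95/0.19 = 5.
Target odds = 9.
Require 5ⁿ ≥ 9 ÷ (1/249) = 2241.
5⁴ = 625 falls short of 2241 but 5⁵ = 3125 reaches it, so n = 5.

5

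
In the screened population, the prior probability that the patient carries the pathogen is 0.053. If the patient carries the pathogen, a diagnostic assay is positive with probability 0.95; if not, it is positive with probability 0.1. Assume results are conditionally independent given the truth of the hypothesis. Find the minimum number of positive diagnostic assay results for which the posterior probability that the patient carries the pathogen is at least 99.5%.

4

Prior odds: 0.053 ÷ 0.947 = 53/947.
Likelihood ratio of a positive = 0.95/0.1 = 9.5.
Target posterior odds = 0.995/0.005 = 199.
Need (53/947) × 9.5ⁿ ≥ 199, i.e. 9.5ⁿ ≥ 188453/53.
9.5³ = 857.375 falls short of 188453/53 but 9.5⁴ = 8145.0625 reaches it, so n = 4.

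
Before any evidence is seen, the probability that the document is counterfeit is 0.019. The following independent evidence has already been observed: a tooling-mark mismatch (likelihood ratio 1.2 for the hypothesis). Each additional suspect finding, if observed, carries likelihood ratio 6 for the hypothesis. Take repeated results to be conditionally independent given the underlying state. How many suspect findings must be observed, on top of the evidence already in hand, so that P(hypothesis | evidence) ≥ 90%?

Prior odds = 0.019/0.981 = 19/981.
Bayes factor of the evidence already in hand = 1.2.
Odds after that evidence = (19/981) × 1.2 = 38/1635.
Target odds = 0.9/0.1 = 9.
Need 6ⁿ ≥ 9 ÷ (38/1635) = 14715/38.
6³ = 216 falls short of 14715/38 but 6⁴ = 1296 reaches it, so n = 4.

4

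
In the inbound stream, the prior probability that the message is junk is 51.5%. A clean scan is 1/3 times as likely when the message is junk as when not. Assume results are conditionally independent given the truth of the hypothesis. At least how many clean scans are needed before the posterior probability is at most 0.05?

3

Prior odds = 0.515/0.485 = 103/97.
Likelihood ratio per clean scan = 1/3.
Target posterior odds = 0.05/0.95 = 1/19.
Need (103/97) × (1/3)ⁿ ≤ 1/19, i.e. (1/3)ⁿ ≤ 97/1957.
(1/3)² = 1/9 is still above 97/1957 but (1/3)³ = 1/27 is at or below it, so n = 3.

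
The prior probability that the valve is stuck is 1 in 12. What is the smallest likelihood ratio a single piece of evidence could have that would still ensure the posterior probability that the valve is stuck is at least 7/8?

77

Prior odds = (1/12)/(11/12) = 1/11.
Target odds = 0.875/0.125 = 7.
Required Bayes factor = 7 ÷ (1/11) = 77.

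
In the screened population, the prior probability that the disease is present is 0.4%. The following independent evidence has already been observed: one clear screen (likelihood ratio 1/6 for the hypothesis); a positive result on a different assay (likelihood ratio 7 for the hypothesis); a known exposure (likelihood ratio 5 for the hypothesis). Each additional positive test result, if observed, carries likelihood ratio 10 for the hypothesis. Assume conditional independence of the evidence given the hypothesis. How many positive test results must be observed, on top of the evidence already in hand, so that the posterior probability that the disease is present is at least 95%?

3

Prior odds = 0.004/0.996 = 1/249.
Combined Bayes factor of the evidence already in hand = (1/6) × 7 × 5 = 35/6.
Odds after that evidence = (1/249) × 35/6 = 35/1494.
Target odds = 0.95/0.05 = 19.
Need 10ⁿ ≥ 19 ÷ (35/1494) = 28386/35.
10² = 100 falls short of 28386/35 but 10³ = 1000 reaches it, so n = 3.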